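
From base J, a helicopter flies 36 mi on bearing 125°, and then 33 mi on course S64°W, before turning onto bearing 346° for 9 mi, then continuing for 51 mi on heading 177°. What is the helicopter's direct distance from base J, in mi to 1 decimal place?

Leg 1 (125°, 36 mi): east 36 sin 125° = 29.49, north 36 cos 125° = -20.65
Leg 2 (S64°W, 33 mi): east 33 sin 244° = -29.66, north 33 cos 244° = -14.47
Leg 3 (346°, 9 mi): east 9 sin 346° = -2.18, north 9 cos 346° = 8.73
Leg 4 (177°, 51 mi): east 51 sin 177° = 2.67, north 51 cos 177° = -50.93
Net: 0.32 east, -77.31 north. Distance = √((0.32)² + (-77.31)²) = 77.313 mi.

77.3 mi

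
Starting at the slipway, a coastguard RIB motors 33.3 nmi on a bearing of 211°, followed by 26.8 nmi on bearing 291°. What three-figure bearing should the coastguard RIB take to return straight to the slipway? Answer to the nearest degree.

066°

Leg 1 (211°, 33.3 nmi): east 33.3 sin 211° = -17.15, north 33.3 cos 211° = -28.54
Leg 2 (291°, 26.8 nmi): east 26.8 sin 291° = -25.02, north 26.8 cos 291° = 9.60
Net displacement: -42.17 east, -18.94 north. Direction back to start is (42.17, 18.94): bearing = atan2(42.17, 18.94) mod 360° = 65.81° ≈ 066°.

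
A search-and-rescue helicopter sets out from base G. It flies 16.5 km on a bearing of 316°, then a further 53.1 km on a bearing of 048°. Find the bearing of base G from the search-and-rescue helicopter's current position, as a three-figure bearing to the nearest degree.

Leg 1 (316°, 16.5 km): east 16.5 sin 316° = -11.46, north 16.5 cos 316° = 11.87
Leg 2 (048°, 53.1 km): east 53.1 sin 48° = 39.46, north 53.1 cos 48° = 35.53
Net displacement: 28.00 east, 47.40 north. Direction back to start is (-28.00, -47.40): bearing = atan2(-28.00, -47.40) mod 360° = 210.57° ≈ 211°.

211°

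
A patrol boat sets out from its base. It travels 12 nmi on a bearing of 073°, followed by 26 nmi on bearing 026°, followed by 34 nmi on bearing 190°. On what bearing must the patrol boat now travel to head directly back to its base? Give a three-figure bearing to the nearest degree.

Leg 1 (073°, 12 nmi): east 12 sin 73° = 11.48, north 12 cos 73° = 3.51
Leg 2 (026°, 26 nmi): east 26 sin 26° = 11.40, north 26 cos 26° = 23.37
Leg 3 (190°, 34 nmi): east 34 sin 190° = -5.90, north 34 cos 190° = -33.48
Net displacement: 16.97 east, -6.61 north. Direction back to start is (-16.97, 6.61): bearing = atan2(-16.97, 6.61) mod 360° = 291.27° ≈ 291°.

291°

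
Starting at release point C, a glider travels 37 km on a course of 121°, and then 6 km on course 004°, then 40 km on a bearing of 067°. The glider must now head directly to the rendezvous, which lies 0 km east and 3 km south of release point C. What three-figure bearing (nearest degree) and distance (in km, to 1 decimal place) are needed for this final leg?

Leg 1 (121°, 37 km): east 37 sin 121° = 31.72, north 37 cos 121° = -19.06
Leg 2 (004°, 6 km): east 6 sin 4° = 0.42, north 6 cos 4° = 5.99
Leg 3 (067°, 40 km): east 40 sin 67° = 36.82, north 40 cos 67° = 15.63
Current position: (68.95, 2.56). Target: (0, -3). Remaining: Δeast = -68.95, Δnorth = -5.56.
Bearing = atan2(-68.95, -5.56) mod 360° = 265.39°; distance = √((-68.95)² + (-5.56)²) = 69.178 km.

265°, 69.2 km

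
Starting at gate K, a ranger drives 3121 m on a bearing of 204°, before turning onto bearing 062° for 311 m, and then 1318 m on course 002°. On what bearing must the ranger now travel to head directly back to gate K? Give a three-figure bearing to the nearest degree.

034°

Leg 1 (204°, 3121 m): east 3121 sin 204° = -1269.43, north 3121 cos 204° = -2851.18
Leg 2 (062°, 311 m): east 311 sin 62° = 274.60, north 311 cos 62° = 146.01
Leg 3 (002°, 1318 m): east 1318 sin 2° = 46.00, north 1318 cos 2° = 1317.20
Net displacement: -948.83 east, -1387.97 north. Direction back to start is (948.83, 1387.97): bearing = atan2(948.83, 1387.97) mod 360° = 34.36° ≈ 034°.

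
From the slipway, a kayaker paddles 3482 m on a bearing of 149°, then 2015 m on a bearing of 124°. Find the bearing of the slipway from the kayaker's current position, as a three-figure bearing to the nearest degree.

320°

Leg 1 (149°, 3482 m): east 3482 sin 149° = 1793.36, north 3482 cos 149° = -2984.66
Leg 2 (124°, 2015 m): east 2015 sin 124° = 1670.51, north 2015 cos 124° = -1126.77
Net displacement: 3463.87 east, -4111.43 north. Direction back to start is (-3463.87, 4111.43): bearing = atan2(-3463.87, 4111.43) mod 360° = 319.89° ≈ 320°.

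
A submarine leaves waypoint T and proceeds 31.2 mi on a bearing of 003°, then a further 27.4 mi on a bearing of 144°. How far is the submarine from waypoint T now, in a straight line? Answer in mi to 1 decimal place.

19.9 mi

Leg 1 (003°, 31.2 mi): east 31.2 sin 3° = 1.63, north 31.2 cos 3° = 31.16
Leg 2 (144°, 27.4 mi): east 27.4 sin 144° = 16.11, north 27.4 cos 144° = -22.17
Net: 17.74 east, 8.99 north. Distance = √((17.74)² + (8.99)²) = 19.886 mi.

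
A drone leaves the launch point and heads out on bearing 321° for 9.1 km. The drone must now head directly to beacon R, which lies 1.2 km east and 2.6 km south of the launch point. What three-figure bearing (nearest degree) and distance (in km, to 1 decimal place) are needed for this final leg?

144°, 11.9 km

Leg 1 (321°, 9.1 km): east 9.1 sin 321° = -5.73, north 9.1 cos 321° = 7.07
Current position: (-5.73, 7.07). Target: (1.2, -2.6). Remaining: Δeast = 6.93, Δnorth = -9.67.
Bearing = atan2(6.93, -9.67) mod 360° = 144.39°; distance = √((6.93)² + (-9.67)²) = 11.897 km.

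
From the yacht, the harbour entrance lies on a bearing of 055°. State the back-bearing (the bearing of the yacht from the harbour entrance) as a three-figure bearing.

Back-bearing = 055° + 180° = 235°.

235°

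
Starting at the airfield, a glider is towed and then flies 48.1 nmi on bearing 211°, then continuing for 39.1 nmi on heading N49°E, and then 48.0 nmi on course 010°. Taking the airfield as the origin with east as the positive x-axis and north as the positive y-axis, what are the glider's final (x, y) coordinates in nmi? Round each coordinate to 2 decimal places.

(13.07, 31.69)

Leg 1 (211°, 48.1 nmi): east 48.1 sin 211° = -24.77, north 48.1 cos 211° = -41.23
Leg 2 (N49°E, 39.1 nmi): east 39.1 sin 49° = 29.51, north 39.1 cos 49° = 25.65
Leg 3 (010°, 48.0 nmi): east 48.0 sin 10° = 8.34, north 48.0 cos 10° = 47.27
Summing: 13.07 nmi east, 31.69 nmi north → (13.07, 31.69).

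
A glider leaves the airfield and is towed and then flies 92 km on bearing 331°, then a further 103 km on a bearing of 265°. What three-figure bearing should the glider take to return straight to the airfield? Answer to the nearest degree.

Leg 1 (331°, 92 km): east 92 sin 331° = -44.60, north 92 cos 331° = 80.47
Leg 2 (265°, 103 km): east 103 sin 265° = -102.61, north 103 cos 265° = -8.98
Net displacement: -147.21 east, 71.49 north. Direction back to start is (147.21, -71.49): bearing = atan2(147.21, -71.49) mod 360° = 115.90° ≈ 116°.

116°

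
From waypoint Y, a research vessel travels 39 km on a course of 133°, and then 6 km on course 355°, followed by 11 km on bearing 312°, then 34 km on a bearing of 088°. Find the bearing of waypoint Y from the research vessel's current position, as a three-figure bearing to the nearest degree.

283°

Leg 1 (133°, 39 km): east 39 sin 133° = 28.52, north 39 cos 133° = -26.60
Leg 2 (355°, 6 km): east 6 sin 355° = -0.52, north 6 cos 355° = 5.98
Leg 3 (312°, 11 km): east 11 sin 312° = -8.17, north 11 cos 312° = 7.36
Leg 4 (088°, 34 km): east 34 sin 88° = 33.98, north 34 cos 88° = 1.19
Net displacement: 53.80 east, -12.07 north. Direction back to start is (-53.80, 12.07): bearing = atan2(-53.80, 12.07) mod 360° = 282.65° ≈ 283°.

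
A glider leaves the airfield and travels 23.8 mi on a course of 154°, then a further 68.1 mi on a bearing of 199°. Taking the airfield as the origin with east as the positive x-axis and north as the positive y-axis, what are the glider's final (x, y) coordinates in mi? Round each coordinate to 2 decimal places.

Leg 1 (154°, 23.8 mi): east 23.8 sin 154° = 10.43, north 23.8 cos 154° = -21.39
Leg 2 (199°, 68.1 mi): east 68.1 sin 199° = -22.17, north 68.1 cos 199° = -64.39
Summing: -11.74 mi east, -85.78 mi north → (-11.74, -85.78).

(-11.74, -85.78)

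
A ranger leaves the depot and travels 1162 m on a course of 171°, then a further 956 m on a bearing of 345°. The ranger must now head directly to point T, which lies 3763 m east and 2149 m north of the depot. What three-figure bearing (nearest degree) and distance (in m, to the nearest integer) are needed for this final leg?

058°, 4505 m

Leg 1 (171°, 1162 m): east 1162 sin 171° = 181.78, north 1162 cos 171° = -1147.69
Leg 2 (345°, 956 m): east 956 sin 345° = -247.43, north 956 cos 345° = 923.43
Current position: (-65.65, -224.27). Target: (3763, 2149). Remaining: Δeast = 3828.65, Δnorth = 2373.27.
Bearing = atan2(3828.65, 2373.27) mod 360° = 58.21°; distance = √((3828.65)² + (2373.27)²) = 4504.553 m.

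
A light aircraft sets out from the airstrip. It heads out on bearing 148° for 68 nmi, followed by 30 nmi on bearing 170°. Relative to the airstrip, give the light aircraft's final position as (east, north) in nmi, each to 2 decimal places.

(41.24, -87.21)

Leg 1 (148°, 68 nmi): east 68 sin 148° = 36.03, north 68 cos 148° = -57.67
Leg 2 (170°, 30 nmi): east 30 sin 170° = 5.21, north 30 cos 170° = -29.54
Summing: 41.24 nmi east, -87.21 nmi north → (41.24, -87.21).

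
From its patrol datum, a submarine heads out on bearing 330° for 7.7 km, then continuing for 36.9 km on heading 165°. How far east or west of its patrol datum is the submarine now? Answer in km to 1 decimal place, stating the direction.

5.7 km east

Leg 1 (330°, 7.7 km): east 7.7 sin 330° = -3.85, north 7.7 cos 330° = 6.67
Leg 2 (165°, 36.9 km): east 36.9 sin 165° = 9.55, north 36.9 cos 165° = -35.64
Net east component: 5.70 km.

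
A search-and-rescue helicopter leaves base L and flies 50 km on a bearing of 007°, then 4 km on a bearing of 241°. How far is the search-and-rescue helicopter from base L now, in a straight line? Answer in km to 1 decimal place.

Leg 1 (007°, 50 km): east 50 sin 7° = 6.09, north 50 cos 7° = 49.63
Leg 2 (241°, 4 km): east 4 sin 241° = -3.50, north 4 cos 241° = -1.94
Net: 2.59 east, 47.69 north. Distance = √((2.59)² + (47.69)²) = 47.759 km.

47.8 km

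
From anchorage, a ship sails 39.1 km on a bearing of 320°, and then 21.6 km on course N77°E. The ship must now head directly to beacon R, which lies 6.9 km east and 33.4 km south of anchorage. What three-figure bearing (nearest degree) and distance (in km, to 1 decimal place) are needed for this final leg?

171°, 69.1 km

Leg 1 (320°, 39.1 km): east 39.1 sin 320° = -25.13, north 39.1 cos 320° = 29.95
Leg 2 (N77°E, 21.6 km): east 21.6 sin 77° = 21.05, north 21.6 cos 77° = 4.86
Current position: (-4.09, 34.81). Target: (6.9, -33.4). Remaining: Δeast = 10.99, Δnorth = -68.21.
Bearing = atan2(10.99, -68.21) mod 360° = 170.85°; distance = √((10.99)² + (-68.21)²) = 69.090 km.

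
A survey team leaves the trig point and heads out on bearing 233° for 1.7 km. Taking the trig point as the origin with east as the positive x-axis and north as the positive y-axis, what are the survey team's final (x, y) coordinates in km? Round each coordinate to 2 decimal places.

Leg 1 (233°, 1.7 km): east 1.7 sin 233° = -1.36, north 1.7 cos 233° = -1.02
Summing: -1.36 km east, -1.02 km north → (-1.36, -1.02).

(-1.36, -1.02)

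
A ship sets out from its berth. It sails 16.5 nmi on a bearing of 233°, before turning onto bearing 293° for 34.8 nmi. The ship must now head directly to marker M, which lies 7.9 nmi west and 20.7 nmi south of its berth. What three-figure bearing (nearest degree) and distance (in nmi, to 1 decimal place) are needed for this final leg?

123°, 44.6 nmi

Leg 1 (233°, 16.5 nmi): east 16.5 sin 233° = -13.18, north 16.5 cos 233° = -9.93
Leg 2 (293°, 34.8 nmi): east 34.8 sin 293° = -32.03, north 34.8 cos 293° = 13.60
Current position: (-45.21, 3.67). Target: (-7.9, -20.7). Remaining: Δeast = 37.31, Δnorth = -24.37.
Bearing = atan2(37.31, -24.37) mod 360° = 123.15°; distance = √((37.31)² + (-24.37)²) = 44.563 nmi.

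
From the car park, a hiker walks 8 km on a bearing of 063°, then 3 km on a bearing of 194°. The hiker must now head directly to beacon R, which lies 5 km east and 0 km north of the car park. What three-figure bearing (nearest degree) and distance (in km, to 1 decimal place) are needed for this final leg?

243°, 1.6 km

Leg 1 (063°, 8 km): east 8 sin 63° = 7.13, north 8 cos 63° = 3.63
Leg 2 (194°, 3 km): east 3 sin 194° = -0.73, north 3 cos 194° = -2.91
Current position: (6.40, 0.72). Target: (5, 0). Remaining: Δeast = -1.40, Δnorth = -0.72.
Bearing = atan2(-1.40, -0.72) mod 360° = 242.79°; distance = √((-1.40)² + (-0.72)²) = 1.577 km.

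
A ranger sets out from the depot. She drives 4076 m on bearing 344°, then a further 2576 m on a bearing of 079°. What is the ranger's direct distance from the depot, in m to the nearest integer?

4628 m

Leg 1 (344°, 4076 m): east 4076 sin 344° = -1123.50, north 4076 cos 344° = 3918.10
Leg 2 (079°, 2576 m): east 2576 sin 79° = 2528.67, north 2576 cos 79° = 491.52
Net: 1405.17 east, 4409.63 north. Distance = √((1405.17)² + (4409.63)²) = 4628.101 m.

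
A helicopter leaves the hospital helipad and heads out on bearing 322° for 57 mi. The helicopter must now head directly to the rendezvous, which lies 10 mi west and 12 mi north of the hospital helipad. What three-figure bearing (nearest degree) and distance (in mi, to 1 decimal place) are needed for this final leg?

143°, 41.4 mi

Leg 1 (322°, 57 mi): east 57 sin 322° = -35.09, north 57 cos 322° = 44.92
Current position: (-35.09, 44.92). Target: (-10, 12). Remaining: Δeast = 25.09, Δnorth = -32.92.
Bearing = atan2(25.09, -32.92) mod 360° = 142.68°; distance = √((25.09)² + (-32.92)²) = 41.390 mi.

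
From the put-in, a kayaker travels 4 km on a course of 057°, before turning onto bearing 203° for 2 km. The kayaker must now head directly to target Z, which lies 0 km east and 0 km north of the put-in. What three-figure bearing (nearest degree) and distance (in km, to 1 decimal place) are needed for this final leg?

263°, 2.6 km

Leg 1 (057°, 4 km): east 4 sin 57° = 3.35, north 4 cos 57° = 2.18
Leg 2 (203°, 2 km): east 2 sin 203° = -0.78, north 2 cos 203° = -1.84
Current position: (2.57, 0.34). Target: (0, 0). Remaining: Δeast = -2.57, Δnorth = -0.34.
Bearing = atan2(-2.57, -0.34) mod 360° = 262.53°; distance = √((-2.57)² + (-0.34)²) = 2.595 km.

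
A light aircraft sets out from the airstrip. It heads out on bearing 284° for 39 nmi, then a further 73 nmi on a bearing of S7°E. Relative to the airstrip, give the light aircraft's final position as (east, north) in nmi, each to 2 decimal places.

(-28.95, -63.02)

Leg 1 (284°, 39 nmi): east 39 sin 284° = -37.84, north 39 cos 284° = 9.43
Leg 2 (S7°E, 73 nmi): east 73 sin 173° = 8.90, north 73 cos 173° = -72.46
Summing: -28.95 nmi east, -63.02 nmi north → (-28.95, -63.02).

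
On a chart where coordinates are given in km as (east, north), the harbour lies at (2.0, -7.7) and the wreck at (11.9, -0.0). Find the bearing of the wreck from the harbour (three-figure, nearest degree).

052°

Δeast = 11.9 − 2.0 = 9.90; Δnorth = -0.0 − -7.7 = 7.70.
Bearing = atan2(Δeast, Δnorth) mod 360° = 52.13° ≈ 052°.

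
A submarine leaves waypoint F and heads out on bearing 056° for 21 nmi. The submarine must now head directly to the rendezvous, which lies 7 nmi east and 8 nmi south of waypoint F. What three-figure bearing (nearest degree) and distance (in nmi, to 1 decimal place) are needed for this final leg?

208°, 22.3 nmi

Leg 1 (056°, 21 nmi): east 21 sin 56° = 17.41, north 21 cos 56° = 11.74
Current position: (17.41, 11.74). Target: (7, -8). Remaining: Δeast = -10.41, Δnorth = -19.74.
Bearing = atan2(-10.41, -19.74) mod 360° = 207.80°; distance = √((-10.41)² + (-19.74)²) = 22.319 nmi.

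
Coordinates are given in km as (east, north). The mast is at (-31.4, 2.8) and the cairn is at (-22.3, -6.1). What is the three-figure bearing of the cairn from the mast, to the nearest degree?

Δeast = -22.3 − -31.4 = 9.10; Δnorth = -6.1 − 2.8 = -8.90.
Bearing = atan2(Δeast, Δnorth) mod 360° = 134.36° ≈ 134°.

134°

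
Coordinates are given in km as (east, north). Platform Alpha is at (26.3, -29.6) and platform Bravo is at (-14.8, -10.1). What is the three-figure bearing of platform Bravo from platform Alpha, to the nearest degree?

295°

Δeast = -14.8 − 26.3 = -41.10; Δnorth = -10.1 − -29.6 = 19.50.
Bearing = atan2(Δeast, Δnorth) mod 360° = 295.38° ≈ 295°.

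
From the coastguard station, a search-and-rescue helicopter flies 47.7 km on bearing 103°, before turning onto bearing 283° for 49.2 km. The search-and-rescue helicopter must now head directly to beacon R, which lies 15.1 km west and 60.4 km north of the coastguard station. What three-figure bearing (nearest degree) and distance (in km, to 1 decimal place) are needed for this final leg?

347°, 61.6 km

Leg 1 (103°, 47.7 km): east 47.7 sin 103° = 46.48, north 47.7 cos 103° = -10.73
Leg 2 (283°, 49.2 km): east 49.2 sin 283° = -47.94, north 49.2 cos 283° = 11.07
Current position: (-1.46, 0.34). Target: (-15.1, 60.4). Remaining: Δeast = -13.64, Δnorth = 60.06.
Bearing = atan2(-13.64, 60.06) mod 360° = 347.21°; distance = √((-13.64)² + (60.06)²) = 61.592 km.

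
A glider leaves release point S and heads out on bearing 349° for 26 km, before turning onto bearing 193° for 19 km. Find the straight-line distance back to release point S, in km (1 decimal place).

Leg 1 (349°, 26 km): east 26 sin 349° = -4.96, north 26 cos 349° = 25.52
Leg 2 (193°, 19 km): east 19 sin 193° = -4.27, north 19 cos 193° = -18.51
Net: -9.24 east, 7.01 north. Distance = √((-9.24)² + (7.01)²) = 11.594 km.

11.6 km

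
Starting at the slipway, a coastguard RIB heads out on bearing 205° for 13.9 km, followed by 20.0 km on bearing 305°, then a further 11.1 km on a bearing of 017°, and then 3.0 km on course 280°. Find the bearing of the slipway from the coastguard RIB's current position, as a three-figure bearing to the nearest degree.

114°

Leg 1 (205°, 13.9 km): east 13.9 sin 205° = -5.87, north 13.9 cos 205° = -12.60
Leg 2 (305°, 20.0 km): east 20.0 sin 305° = -16.38, north 20.0 cos 305° = 11.47
Leg 3 (017°, 11.1 km): east 11.1 sin 17° = 3.25, north 11.1 cos 17° = 10.61
Leg 4 (280°, 3.0 km): east 3.0 sin 280° = -2.95, north 3.0 cos 280° = 0.52
Net displacement: -21.97 east, 10.01 north. Direction back to start is (21.97, -10.01): bearing = atan2(21.97, -10.01) mod 360° = 114.50° ≈ 114°.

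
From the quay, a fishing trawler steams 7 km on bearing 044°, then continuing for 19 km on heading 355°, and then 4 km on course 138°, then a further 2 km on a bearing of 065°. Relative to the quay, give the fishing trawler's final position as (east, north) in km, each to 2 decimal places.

(7.70, 21.84)

Leg 1 (044°, 7 km): east 7 sin 44° = 4.86, north 7 cos 44° = 5.04
Leg 2 (355°, 19 km): east 19 sin 355° = -1.66, north 19 cos 355° = 18.93
Leg 3 (138°, 4 km): east 4 sin 138° = 2.68, north 4 cos 138° = -2.97
Leg 4 (065°, 2 km): east 2 sin 65° = 1.81, north 2 cos 65° = 0.85
Summing: 7.70 km east, 21.84 km north → (7.70, 21.84).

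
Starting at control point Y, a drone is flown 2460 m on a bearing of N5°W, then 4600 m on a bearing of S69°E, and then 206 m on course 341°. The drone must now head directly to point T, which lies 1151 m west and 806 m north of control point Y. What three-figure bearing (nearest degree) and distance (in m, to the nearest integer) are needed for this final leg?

Leg 1 (N5°W, 2460 m): east 2460 sin 355° = -214.40, north 2460 cos 355° = 2450.64
Leg 2 (S69°E, 4600 m): east 4600 sin 111° = 4294.47, north 4600 cos 111° = -1648.49
Leg 3 (341°, 206 m): east 206 sin 341° = -67.07, north 206 cos 341° = 194.78
Current position: (4013.00, 996.92). Target: (-1151, 806). Remaining: Δeast = -5164.00, Δnorth = -190.92.
Bearing = atan2(-5164.00, -190.92) mod 360° = 267.88°; distance = √((-5164.00)² + (-190.92)²) = 5167.528 m.

268°, 5168 m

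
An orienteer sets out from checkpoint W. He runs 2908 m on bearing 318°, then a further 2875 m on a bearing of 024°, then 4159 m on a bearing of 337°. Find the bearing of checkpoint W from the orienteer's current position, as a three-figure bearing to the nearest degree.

164°

Leg 1 (318°, 2908 m): east 2908 sin 318° = -1945.83, north 2908 cos 318° = 2161.07
Leg 2 (024°, 2875 m): east 2875 sin 24° = 1169.37, north 2875 cos 24° = 2626.44
Leg 3 (337°, 4159 m): east 4159 sin 337° = -1625.05, north 4159 cos 337° = 3828.38
Net displacement: -2401.51 east, 8615.89 north. Direction back to start is (2401.51, -8615.89): bearing = atan2(2401.51, -8615.89) mod 360° = 164.43° ≈ 164°.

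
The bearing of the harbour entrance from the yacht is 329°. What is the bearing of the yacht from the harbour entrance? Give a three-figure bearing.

Back-bearing = 329° − 180° = 149°.

149°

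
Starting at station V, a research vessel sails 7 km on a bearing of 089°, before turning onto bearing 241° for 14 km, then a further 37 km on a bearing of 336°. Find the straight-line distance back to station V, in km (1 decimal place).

Leg 1 (089°, 7 km): east 7 sin 89° = 7.00, north 7 cos 89° = 0.12
Leg 2 (241°, 14 km): east 14 sin 241° = -12.24, north 14 cos 241° = -6.79
Leg 3 (336°, 37 km): east 37 sin 336° = -15.05, north 37 cos 336° = 33.80
Net: -20.29 east, 27.14 north. Distance = √((-20.29)² + (27.14)²) = 33.886 km.

33.9 km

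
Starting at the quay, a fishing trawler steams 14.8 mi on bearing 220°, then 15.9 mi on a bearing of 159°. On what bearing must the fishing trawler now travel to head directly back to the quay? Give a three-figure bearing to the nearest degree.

008°

Leg 1 (220°, 14.8 mi): east 14.8 sin 220° = -9.51, north 14.8 cos 220° = -11.34
Leg 2 (159°, 15.9 mi): east 15.9 sin 159° = 5.70, north 15.9 cos 159° = -14.84
Net displacement: -3.82 east, -26.18 north. Direction back to start is (3.82, 26.18): bearing = atan2(3.82, 26.18) mod 360° = 8.29° ≈ 008°.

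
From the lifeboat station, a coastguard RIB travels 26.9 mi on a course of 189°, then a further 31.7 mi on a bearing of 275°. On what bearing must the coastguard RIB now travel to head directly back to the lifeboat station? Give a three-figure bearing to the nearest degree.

Leg 1 (189°, 26.9 mi): east 26.9 sin 189° = -4.21, north 26.9 cos 189° = -26.57
Leg 2 (275°, 31.7 mi): east 31.7 sin 275° = -31.58, north 31.7 cos 275° = 2.76
Net displacement: -35.79 east, -23.81 north. Direction back to start is (35.79, 23.81): bearing = atan2(35.79, 23.81) mod 360° = 56.37° ≈ 056°.

056°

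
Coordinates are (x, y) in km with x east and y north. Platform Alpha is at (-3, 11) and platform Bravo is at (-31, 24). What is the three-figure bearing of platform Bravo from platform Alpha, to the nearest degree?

295°

Δeast = -31 − -3 = -28.00; Δnorth = 24 − 11 = 13.00.
Bearing = atan2(Δeast, Δnorth) mod 360° = 294.90° ≈ 295°.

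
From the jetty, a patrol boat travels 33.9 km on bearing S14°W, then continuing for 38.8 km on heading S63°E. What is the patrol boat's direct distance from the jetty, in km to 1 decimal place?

Leg 1 (S14°W, 33.9 km): east 33.9 sin 194° = -8.20, north 33.9 cos 194° = -32.89
Leg 2 (S63°E, 38.8 km): east 38.8 sin 117° = 34.57, north 38.8 cos 117° = -17.61
Net: 26.37 east, -50.51 north. Distance = √((26.37)² + (-50.51)²) = 56.977 km.

57.0 km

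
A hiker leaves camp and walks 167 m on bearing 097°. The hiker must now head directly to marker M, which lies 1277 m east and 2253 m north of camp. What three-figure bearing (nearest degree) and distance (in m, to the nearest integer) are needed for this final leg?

026°, 2530 m

Leg 1 (097°, 167 m): east 167 sin 97° = 165.76, north 167 cos 97° = -20.35
Current position: (165.76, -20.35). Target: (1277, 2253). Remaining: Δeast = 1111.24, Δnorth = 2273.35.
Bearing = atan2(1111.24, 2273.35) mod 360° = 26.05°; distance = √((1111.24)² + (2273.35)²) = 2530.414 m.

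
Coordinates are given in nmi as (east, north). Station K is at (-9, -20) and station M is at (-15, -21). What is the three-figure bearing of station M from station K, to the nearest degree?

Δeast = -15 − -9 = -6.00; Δnorth = -21 − -20 = -1.00.
Bearing = atan2(Δeast, Δnorth) mod 360° = 260.54° ≈ 261°.

261°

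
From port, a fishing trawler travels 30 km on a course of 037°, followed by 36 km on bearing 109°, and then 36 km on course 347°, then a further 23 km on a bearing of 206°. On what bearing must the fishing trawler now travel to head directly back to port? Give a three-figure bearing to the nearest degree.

Leg 1 (037°, 30 km): east 30 sin 37° = 18.05, north 30 cos 37° = 23.96
Leg 2 (109°, 36 km): east 36 sin 109° = 34.04, north 36 cos 109° = -11.72
Leg 3 (347°, 36 km): east 36 sin 347° = -8.10, north 36 cos 347° = 35.08
Leg 4 (206°, 23 km): east 23 sin 206° = -10.08, north 23 cos 206° = -20.67
Net displacement: 33.91 east, 26.64 north. Direction back to start is (-33.91, -26.64): bearing = atan2(-33.91, -26.64) mod 360° = 231.84° ≈ 232°.

232°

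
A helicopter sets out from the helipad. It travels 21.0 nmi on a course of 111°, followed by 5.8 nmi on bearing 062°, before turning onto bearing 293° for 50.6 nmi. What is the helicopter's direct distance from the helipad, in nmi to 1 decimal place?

Leg 1 (111°, 21.0 nmi): east 21.0 sin 111° = 19.61, north 21.0 cos 111° = -7.53
Leg 2 (062°, 5.8 nmi): east 5.8 sin 62° = 5.12, north 5.8 cos 62° = 2.72
Leg 3 (293°, 50.6 nmi): east 50.6 sin 293° = -46.58, north 50.6 cos 293° = 19.77
Net: -21.85 east, 14.97 north. Distance = √((-21.85)² + (14.97)²) = 26.486 nmi.

26.5 nmi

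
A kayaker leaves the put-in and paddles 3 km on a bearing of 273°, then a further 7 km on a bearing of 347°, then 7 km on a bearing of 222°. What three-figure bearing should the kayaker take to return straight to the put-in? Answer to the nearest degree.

101°

Leg 1 (273°, 3 km): east 3 sin 273° = -3.00, north 3 cos 273° = 0.16
Leg 2 (347°, 7 km): east 7 sin 347° = -1.57, north 7 cos 347° = 6.82
Leg 3 (222°, 7 km): east 7 sin 222° = -4.68, north 7 cos 222° = -5.20
Net displacement: -9.25 east, 1.78 north. Direction back to start is (9.25, -1.78): bearing = atan2(9.25, -1.78) mod 360° = 100.86° ≈ 101°.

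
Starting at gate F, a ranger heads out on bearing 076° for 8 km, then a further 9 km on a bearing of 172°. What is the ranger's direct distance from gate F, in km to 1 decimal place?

11.4 km

Leg 1 (076°, 8 km): east 8 sin 76° = 7.76, north 8 cos 76° = 1.94
Leg 2 (172°, 9 km): east 9 sin 172° = 1.25, north 9 cos 172° = -8.91
Net: 9.01 east, -6.98 north. Distance = √((9.01)² + (-6.98)²) = 11.399 km.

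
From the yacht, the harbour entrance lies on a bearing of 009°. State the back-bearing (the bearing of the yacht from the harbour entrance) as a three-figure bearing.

Back-bearing = 009° + 180° = 189°.

189°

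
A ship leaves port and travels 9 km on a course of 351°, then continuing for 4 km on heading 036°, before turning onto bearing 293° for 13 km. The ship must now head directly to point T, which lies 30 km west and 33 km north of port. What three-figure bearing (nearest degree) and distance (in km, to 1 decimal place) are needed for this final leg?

Leg 1 (351°, 9 km): east 9 sin 351° = -1.41, north 9 cos 351° = 8.89
Leg 2 (036°, 4 km): east 4 sin 36° = 2.35, north 4 cos 36° = 3.24
Leg 3 (293°, 13 km): east 13 sin 293° = -11.97, north 13 cos 293° = 5.08
Current position: (-11.02, 17.20). Target: (-30, 33). Remaining: Δeast = -18.98, Δnorth = 15.80.
Bearing = atan2(-18.98, 15.80) mod 360° = 309.77°; distance = √((-18.98)² + (15.80)²) = 24.690 km.

310°, 24.7 km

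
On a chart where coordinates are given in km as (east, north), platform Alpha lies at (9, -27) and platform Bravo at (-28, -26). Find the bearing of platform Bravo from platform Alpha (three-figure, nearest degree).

Δeast = -28 − 9 = -37.00; Δnorth = -26 − -27 = 1.00.
Bearing = atan2(Δeast, Δnorth) mod 360° = 271.55° ≈ 272°.

272°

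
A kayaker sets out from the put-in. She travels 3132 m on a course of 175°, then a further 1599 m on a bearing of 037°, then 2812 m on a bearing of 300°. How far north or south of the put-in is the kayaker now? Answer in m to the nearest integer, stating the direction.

437 m south

Leg 1 (175°, 3132 m): east 3132 sin 175° = 272.97, north 3132 cos 175° = -3120.08
Leg 2 (037°, 1599 m): east 1599 sin 37° = 962.30, north 1599 cos 37° = 1277.02
Leg 3 (300°, 2812 m): east 2812 sin 300° = -2435.26, north 2812 cos 300° = 1406.00
Net north component: -437.06 m.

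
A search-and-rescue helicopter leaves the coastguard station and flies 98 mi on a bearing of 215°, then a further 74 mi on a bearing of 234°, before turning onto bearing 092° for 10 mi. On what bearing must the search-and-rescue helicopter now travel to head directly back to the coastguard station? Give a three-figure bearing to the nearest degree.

Leg 1 (215°, 98 mi): east 98 sin 215° = -56.21, north 98 cos 215° = -80.28
Leg 2 (234°, 74 mi): east 74 sin 234° = -59.87, north 74 cos 234° = -43.50
Leg 3 (092°, 10 mi): east 10 sin 92° = 9.99, north 10 cos 92° = -0.35
Net displacement: -106.08 east, -124.12 north. Direction back to start is (106.08, 124.12): bearing = atan2(106.08, 124.12) mod 360° = 40.52° ≈ 041°.

041°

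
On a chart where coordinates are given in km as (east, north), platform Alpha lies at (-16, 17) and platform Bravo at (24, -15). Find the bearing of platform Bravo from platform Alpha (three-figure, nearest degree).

Δeast = 24 − -16 = 40.00; Δnorth = -15 − 17 = -32.00.
Bearing = atan2(Δeast, Δnorth) mod 360° = 128.66° ≈ 129°.

129°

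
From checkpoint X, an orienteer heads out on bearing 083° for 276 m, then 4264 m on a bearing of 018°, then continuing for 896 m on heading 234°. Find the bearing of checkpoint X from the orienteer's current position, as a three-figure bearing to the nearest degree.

194°

Leg 1 (083°, 276 m): east 276 sin 83° = 273.94, north 276 cos 83° = 33.64
Leg 2 (018°, 4264 m): east 4264 sin 18° = 1317.65, north 4264 cos 18° = 4055.30
Leg 3 (234°, 896 m): east 896 sin 234° = -724.88, north 896 cos 234° = -526.66
Net displacement: 866.71 east, 3562.29 north. Direction back to start is (-866.71, -3562.29): bearing = atan2(-866.71, -3562.29) mod 360° = 193.67° ≈ 194°.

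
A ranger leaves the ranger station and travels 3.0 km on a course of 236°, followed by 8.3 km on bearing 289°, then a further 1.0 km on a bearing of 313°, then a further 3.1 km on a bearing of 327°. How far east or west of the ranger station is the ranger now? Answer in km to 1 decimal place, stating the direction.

Leg 1 (236°, 3.0 km): east 3.0 sin 236° = -2.49, north 3.0 cos 236° = -1.68
Leg 2 (289°, 8.3 km): east 8.3 sin 289° = -7.85, north 8.3 cos 289° = 2.70
Leg 3 (313°, 1.0 km): east 1.0 sin 313° = -0.73, north 1.0 cos 313° = 0.68
Leg 4 (327°, 3.1 km): east 3.1 sin 327° = -1.69, north 3.1 cos 327° = 2.60
Net east component: -12.75 km.

12.8 km west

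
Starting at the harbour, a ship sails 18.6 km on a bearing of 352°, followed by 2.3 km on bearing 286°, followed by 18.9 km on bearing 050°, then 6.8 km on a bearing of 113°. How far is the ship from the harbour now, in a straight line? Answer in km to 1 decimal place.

32.7 km

Leg 1 (352°, 18.6 km): east 18.6 sin 352° = -2.59, north 18.6 cos 352° = 18.42
Leg 2 (286°, 2.3 km): east 2.3 sin 286° = -2.21, north 2.3 cos 286° = 0.63
Leg 3 (050°, 18.9 km): east 18.9 sin 50° = 14.48, north 18.9 cos 50° = 12.15
Leg 4 (113°, 6.8 km): east 6.8 sin 113° = 6.26, north 6.8 cos 113° = -2.66
Net: 15.94 east, 28.54 north. Distance = √((15.94)² + (28.54)²) = 32.693 km.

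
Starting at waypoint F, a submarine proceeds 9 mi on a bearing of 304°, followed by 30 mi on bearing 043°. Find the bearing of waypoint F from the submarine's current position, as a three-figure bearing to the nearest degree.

Leg 1 (304°, 9 mi): east 9 sin 304° = -7.46, north 9 cos 304° = 5.03
Leg 2 (043°, 30 mi): east 30 sin 43° = 20.46, north 30 cos 43° = 21.94
Net displacement: 13.00 east, 26.97 north. Direction back to start is (-13.00, -26.97): bearing = atan2(-13.00, -26.97) mod 360° = 205.73° ≈ 206°.

206°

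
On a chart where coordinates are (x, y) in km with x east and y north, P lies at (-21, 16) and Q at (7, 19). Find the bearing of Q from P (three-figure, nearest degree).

084°

Δeast = 7 − -21 = 28.00; Δnorth = 19 − 16 = 3.00.
Bearing = atan2(Δeast, Δnorth) mod 360° = 83.88° ≈ 084°.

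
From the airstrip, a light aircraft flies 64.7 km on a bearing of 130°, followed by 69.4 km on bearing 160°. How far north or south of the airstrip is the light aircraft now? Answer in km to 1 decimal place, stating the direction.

106.8 km south

Leg 1 (130°, 64.7 km): east 64.7 sin 130° = 49.56, north 64.7 cos 130° = -41.59
Leg 2 (160°, 69.4 km): east 69.4 sin 160° = 23.74, north 69.4 cos 160° = -65.21
Net north component: -106.80 km.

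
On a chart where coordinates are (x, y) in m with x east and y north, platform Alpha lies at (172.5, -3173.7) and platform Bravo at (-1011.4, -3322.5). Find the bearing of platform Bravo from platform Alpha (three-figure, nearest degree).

Δeast = -1011.4 − 172.5 = -1183.90; Δnorth = -3322.5 − -3173.7 = -148.80.
Bearing = atan2(Δeast, Δnorth) mod 360° = 262.84° ≈ 263°.

263°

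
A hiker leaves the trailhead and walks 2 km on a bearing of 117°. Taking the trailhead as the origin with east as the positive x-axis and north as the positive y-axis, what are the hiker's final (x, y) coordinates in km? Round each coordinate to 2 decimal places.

Leg 1 (117°, 2 km): east 2 sin 117° = 1.78, north 2 cos 117° = -0.91
Summing: 1.78 km east, -0.91 km north → (1.78, -0.91).

(1.78, -0.91)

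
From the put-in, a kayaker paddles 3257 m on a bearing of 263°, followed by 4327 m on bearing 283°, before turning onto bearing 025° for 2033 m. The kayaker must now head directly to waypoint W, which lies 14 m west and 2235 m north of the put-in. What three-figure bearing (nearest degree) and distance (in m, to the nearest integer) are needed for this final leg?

Leg 1 (263°, 3257 m): east 3257 sin 263° = -3232.72, north 3257 cos 263° = -396.93
Leg 2 (283°, 4327 m): east 4327 sin 283° = -4216.10, north 4327 cos 283° = 973.36
Leg 3 (025°, 2033 m): east 2033 sin 25° = 859.18, north 2033 cos 25° = 1842.52
Current position: (-6589.64, 2418.96). Target: (-14, 2235). Remaining: Δeast = 6575.64, Δnorth = -183.96.
Bearing = atan2(6575.64, -183.96) mod 360° = 91.60°; distance = √((6575.64)² + (-183.96)²) = 6578.212 m.

092°, 6578 m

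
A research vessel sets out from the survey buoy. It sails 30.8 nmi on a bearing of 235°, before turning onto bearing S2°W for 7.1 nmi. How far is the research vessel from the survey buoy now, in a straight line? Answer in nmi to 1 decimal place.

35.5 nmi

Leg 1 (235°, 30.8 nmi): east 30.8 sin 235° = -25.23, north 30.8 cos 235° = -17.67
Leg 2 (S2°W, 7.1 nmi): east 7.1 sin 182° = -0.25, north 7.1 cos 182° = -7.10
Net: -25.48 east, -24.76 north. Distance = √((-25.48)² + (-24.76)²) = 35.528 nmi.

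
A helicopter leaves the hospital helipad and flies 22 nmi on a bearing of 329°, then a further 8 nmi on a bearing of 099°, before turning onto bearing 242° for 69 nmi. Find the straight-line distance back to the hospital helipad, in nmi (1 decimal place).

66.0 nmi

Leg 1 (329°, 22 nmi): east 22 sin 329° = -11.33, north 22 cos 329° = 18.86
Leg 2 (099°, 8 nmi): east 8 sin 99° = 7.90, north 8 cos 99° = -1.25
Leg 3 (242°, 69 nmi): east 69 sin 242° = -60.92, north 69 cos 242° = -32.39
Net: -64.35 east, -14.79 north. Distance = √((-64.35)² + (-14.79)²) = 66.030 nmi.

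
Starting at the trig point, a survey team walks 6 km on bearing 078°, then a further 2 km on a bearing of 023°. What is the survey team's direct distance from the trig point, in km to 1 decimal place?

Leg 1 (078°, 6 km): east 6 sin 78° = 5.87, north 6 cos 78° = 1.25
Leg 2 (023°, 2 km): east 2 sin 23° = 0.78, north 2 cos 23° = 1.84
Net: 6.65 east, 3.09 north. Distance = √((6.65)² + (3.09)²) = 7.333 km.

7.3 km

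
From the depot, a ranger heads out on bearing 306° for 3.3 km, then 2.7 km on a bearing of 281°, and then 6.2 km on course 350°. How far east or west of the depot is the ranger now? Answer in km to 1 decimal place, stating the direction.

6.4 km west

Leg 1 (306°, 3.3 km): east 3.3 sin 306° = -2.67, north 3.3 cos 306° = 1.94
Leg 2 (281°, 2.7 km): east 2.7 sin 281° = -2.65, north 2.7 cos 281° = 0.52
Leg 3 (350°, 6.2 km): east 6.2 sin 350° = -1.08, north 6.2 cos 350° = 6.11
Net east component: -6.40 km.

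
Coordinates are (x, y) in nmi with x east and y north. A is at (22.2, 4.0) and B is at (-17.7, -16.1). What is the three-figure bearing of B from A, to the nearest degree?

Δeast = -17.7 − 22.2 = -39.90; Δnorth = -16.1 − 4.0 = -20.10.
Bearing = atan2(Δeast, Δnorth) mod 360° = 243.26° ≈ 243°.

243°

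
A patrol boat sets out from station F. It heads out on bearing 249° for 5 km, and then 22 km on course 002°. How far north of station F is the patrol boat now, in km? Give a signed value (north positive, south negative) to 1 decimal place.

Leg 1 (249°, 5 km): east 5 sin 249° = -4.67, north 5 cos 249° = -1.79
Leg 2 (002°, 22 km): east 22 sin 2° = 0.77, north 22 cos 2° = 21.99
Net north component: 20.19 km.

20.2 km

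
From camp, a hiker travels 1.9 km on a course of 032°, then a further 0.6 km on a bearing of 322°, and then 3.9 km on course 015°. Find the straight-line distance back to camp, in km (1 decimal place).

6.1 km

Leg 1 (032°, 1.9 km): east 1.9 sin 32° = 1.01, north 1.9 cos 32° = 1.61
Leg 2 (322°, 0.6 km): east 0.6 sin 322° = -0.37, north 0.6 cos 322° = 0.47
Leg 3 (015°, 3.9 km): east 3.9 sin 15° = 1.01, north 3.9 cos 15° = 3.77
Net: 1.65 east, 5.85 north. Distance = √((1.65)² + (5.85)²) = 6.079 km.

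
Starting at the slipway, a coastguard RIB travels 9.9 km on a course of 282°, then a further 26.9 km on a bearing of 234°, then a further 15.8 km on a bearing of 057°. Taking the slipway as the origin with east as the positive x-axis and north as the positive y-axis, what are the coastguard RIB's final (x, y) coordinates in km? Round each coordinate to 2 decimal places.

Leg 1 (282°, 9.9 km): east 9.9 sin 282° = -9.68, north 9.9 cos 282° = 2.06
Leg 2 (234°, 26.9 km): east 26.9 sin 234° = -21.76, north 26.9 cos 234° = -15.81
Leg 3 (057°, 15.8 km): east 15.8 sin 57° = 13.25, north 15.8 cos 57° = 8.61
Summing: -18.20 km east, -5.15 km north → (-18.20, -5.15).

(-18.20, -5.15)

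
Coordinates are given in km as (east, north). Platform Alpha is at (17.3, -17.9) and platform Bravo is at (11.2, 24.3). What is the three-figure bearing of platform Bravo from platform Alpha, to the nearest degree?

352°

Δeast = 11.2 − 17.3 = -6.10; Δnorth = 24.3 − -17.9 = 42.20.
Bearing = atan2(Δeast, Δnorth) mod 360° = 351.77° ≈ 352°.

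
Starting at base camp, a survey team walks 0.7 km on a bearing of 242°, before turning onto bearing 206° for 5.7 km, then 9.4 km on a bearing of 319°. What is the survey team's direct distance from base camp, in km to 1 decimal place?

9.4 km

Leg 1 (242°, 0.7 km): east 0.7 sin 242° = -0.62, north 0.7 cos 242° = -0.33
Leg 2 (206°, 5.7 km): east 5.7 sin 206° = -2.50, north 5.7 cos 206° = -5.12
Leg 3 (319°, 9.4 km): east 9.4 sin 319° = -6.17, north 9.4 cos 319° = 7.09
Net: -9.28 east, 1.64 north. Distance = √((-9.28)² + (1.64)²) = 9.428 km.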